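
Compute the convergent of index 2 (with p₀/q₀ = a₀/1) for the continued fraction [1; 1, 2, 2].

Using pₖ = aₖpₖ₋₁ + pₖ₋₂, qₖ = aₖqₖ₋₁ + qₖ₋₂ (with p₋₁=1, p₋₂=0, q₋₁=0, q₋₂=1):
  k=0: a=1, p=1, q=1
  k=1: a=1, p=2, q=1
  k=2: a=2, p=5, q=3

5/3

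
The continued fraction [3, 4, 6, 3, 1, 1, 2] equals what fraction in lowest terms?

1523/470

Using pₖ = aₖpₖ₋₁ + pₖ₋₂ and qₖ = aₖqₖ₋₁ + qₖ₋₂:
  k=0: a=3, p=3, q=1
  k=1: a=4, p=13, q=4
  k=2: a=6, p=81, q=25
  k=3: a=3, p=256, q=79
  k=4: a=1, p=337, q=104
  k=5: a=1, p=593, q=183
  k=6: a=2, p=1523, q=470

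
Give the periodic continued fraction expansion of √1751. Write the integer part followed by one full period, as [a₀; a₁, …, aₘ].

a₀ = ⌊√1751⌋ = 41.
With m₀=0, d₀=1 and mₖ₊₁ = dₖaₖ − mₖ, dₖ₊₁ = (n − mₖ₊₁²)/dₖ, aₖ₊₁ = ⌊(a₀+mₖ₊₁)/dₖ₊₁⌋:
  k=1: m=41, d=70, a=1
  k=2: m=29, d=13, a=5
  k=3: m=36, d=35, a=2
  k=4: m=34, d=17, a=4
  k=5: m=34, d=35, a=2
  k=6: m=36, d=13, a=5
  k=7: m=29, d=70, a=1
  k=8: m=41, d=1, a=82
d=1 and a=2a₀=82 at k=8, so the next step gives (m, d) = (41, 70) again — its k=1 value — and the period has length 8.

[41; 1, 5, 2, 4, 2, 5, 1, 82]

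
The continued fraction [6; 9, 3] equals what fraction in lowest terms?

Fold from the inside: start with 3/1.
  9 + 1/3 = 28/3
  6 + 3/28 = 171/28

171/28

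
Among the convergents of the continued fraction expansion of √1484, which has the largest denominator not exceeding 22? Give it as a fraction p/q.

809/21

√1484 = [38; 1, 1, 10, 1, 1, 76, …] (period length 6).
Convergents:
  p_0/q_0 = 38/1
  p_1/q_1 = 39/1
  p_2/q_2 = 77/2
  p_3/q_3 = 809/21
  p_4/q_4 = 886/23
q_3 = 21 ≤ 22 < 23 = q_4, so the answer is 809/21.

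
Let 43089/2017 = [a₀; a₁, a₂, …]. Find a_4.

43089 = 21·2017 + 732   →  a_0 = 21
2017 = 2·732 + 553   →  a_1 = 2
732 = 1·553 + 179   →  a_2 = 1
553 = 3·179 + 16   →  a_3 = 3
179 = 11·16 + 3   →  a_4 = 11

11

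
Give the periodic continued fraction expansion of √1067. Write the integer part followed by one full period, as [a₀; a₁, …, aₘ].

[32; 1, 1, 1, 64]

a₀ = ⌊√1067⌋ = 32.
With m₀=0, d₀=1 and mₖ₊₁ = dₖaₖ − mₖ, dₖ₊₁ = (n − mₖ₊₁²)/dₖ, aₖ₊₁ = ⌊(a₀+mₖ₊₁)/dₖ₊₁⌋:
  k=1: m=32, d=43, a=1
  k=2: m=11, d=22, a=1
  k=3: m=11, d=43, a=1
  k=4: m=32, d=1, a=64
d=1 and a=2a₀=64 at k=4, so the next step gives (m, d) = (32, 43) again — its k=1 value — and the period has length 4.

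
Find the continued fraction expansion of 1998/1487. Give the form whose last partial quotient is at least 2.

1998 = 1×1487 + 511
1487 = 2×511 + 465
511 = 1×465 + 46
465 = 10×46 + 5
46 = 9×5 + 1
5 = 5×1 + 0  (stop)
So 1998/1487 = [1; 2, 1, 10, 9, 5].

[1; 2, 1, 10, 9, 5]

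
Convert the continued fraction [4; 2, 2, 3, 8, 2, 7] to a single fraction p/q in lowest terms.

Using pₖ = aₖpₖ₋₁ + pₖ₋₂ and qₖ = aₖqₖ₋₁ + qₖ₋₂:
  k=0: a=4, p=4, q=1
  k=1: a=2, p=9, q=2
  k=2: a=2, p=22, q=5
  k=3: a=3, p=75, q=17
  k=4: a=8, p=622, q=141
  k=5: a=2, p=1319, q=299
  k=6: a=7, p=9855, q=2234

9855/2234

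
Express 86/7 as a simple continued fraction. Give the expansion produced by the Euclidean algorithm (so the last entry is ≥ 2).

86 = 12*7 + 2
7 = 3*2 + 1
2 = 2*1 + 0  (stop)
So 86/7 = [12; 3, 2].

[12; 3, 2]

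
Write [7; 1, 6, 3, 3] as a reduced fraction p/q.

574/73

Using pₖ = aₖpₖ₋₁ + pₖ₋₂ and qₖ = aₖqₖ₋₁ + qₖ₋₂:
  k=0: a=7, p=7, q=1
  k=1: a=1, p=8, q=1
  k=2: a=6, p=55, q=7
  k=3: a=3, p=173, q=22
  k=4: a=3, p=574, q=73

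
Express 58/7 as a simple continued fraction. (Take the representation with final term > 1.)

58 = 8·7 + 2
7 = 3·2 + 1
2 = 2·1 + 0  (stop)
So 58/7 = [8; 3, 2].

[8; 3, 2]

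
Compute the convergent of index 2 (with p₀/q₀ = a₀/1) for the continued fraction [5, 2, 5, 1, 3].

60/11

Using pₖ = aₖpₖ₋₁ + pₖ₋₂, qₖ = aₖqₖ₋₁ + qₖ₋₂ (with p₋₁=1, p₋₂=0, q₋₁=0, q₋₂=1):
  k=0: a=5, p=5, q=1
  k=1: a=2, p=11, q=2
  k=2: a=5, p=60, q=11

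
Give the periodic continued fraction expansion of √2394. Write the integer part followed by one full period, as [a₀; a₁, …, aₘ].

[48; 1, 12, 1, 96]

a₀ = ⌊√2394⌋ = 48.
With m₀=0, d₀=1 and mₖ₊₁ = dₖaₖ − mₖ, dₖ₊₁ = (n − mₖ₊₁²)/dₖ, aₖ₊₁ = ⌊(a₀+mₖ₊₁)/dₖ₊₁⌋:
  k=1: m=48, d=90, a=1
  k=2: m=42, d=7, a=12
  k=3: m=42, d=90, a=1
  k=4: m=48, d=1, a=96
d=1 and a=2a₀=96 at k=4, so the next step gives (m, d) = (48, 90) again — its k=1 value — and the period has length 4.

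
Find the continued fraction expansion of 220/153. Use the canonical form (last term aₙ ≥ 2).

220 = 1*153 + 67
153 = 2*67 + 19
67 = 3*19 + 10
19 = 1*10 + 9
10 = 1*9 + 1
9 = 9*1 + 0  (stop)
So 220/153 = [1; 2, 3, 1, 1, 9].

[1; 2, 3, 1, 1, 9]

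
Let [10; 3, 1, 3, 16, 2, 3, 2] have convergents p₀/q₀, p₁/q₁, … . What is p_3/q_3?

Using pₖ = aₖpₖ₋₁ + pₖ₋₂, qₖ = aₖqₖ₋₁ + qₖ₋₂ (with p₋₁=1, p₋₂=0, q₋₁=0, q₋₂=1):
  k=0: a=10, p=10, q=1
  k=1: a=3, p=31, q=3
  k=2: a=1, p=41, q=4
  k=3: a=3, p=154, q=15

154/15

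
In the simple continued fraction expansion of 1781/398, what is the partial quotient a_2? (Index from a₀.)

1781 = 4·398 + 189   →  a_0 = 4
398 = 2·189 + 20   →  a_1 = 2
189 = 9·20 + 9   →  a_2 = 9

9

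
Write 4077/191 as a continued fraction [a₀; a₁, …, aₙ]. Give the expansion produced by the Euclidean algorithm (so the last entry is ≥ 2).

[21; 2, 1, 8, 2, 3]

4077 = 21·191 + 66
191 = 2·66 + 59
66 = 1·59 + 7
59 = 8·7 + 3
7 = 2·3 + 1
3 = 3·1 + 0  (stop)
So 4077/191 = [21; 2, 1, 8, 2, 3].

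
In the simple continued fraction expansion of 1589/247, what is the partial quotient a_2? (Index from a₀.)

1589 = 6·247 + 107   →  a_0 = 6
247 = 2·107 + 33   →  a_1 = 2
107 = 3·33 + 8   →  a_2 = 3

3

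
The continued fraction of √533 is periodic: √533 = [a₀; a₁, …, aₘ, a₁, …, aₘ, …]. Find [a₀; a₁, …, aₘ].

[23; 11, 1, 1, 11, 46]

a₀ = ⌊√533⌋ = 23.
With m₀=0, d₀=1 and mₖ₊₁ = dₖaₖ − mₖ, dₖ₊₁ = (n − mₖ₊₁²)/dₖ, aₖ₊₁ = ⌊(a₀+mₖ₊₁)/dₖ₊₁⌋:
  k=1: m=23, d=4, a=11
  k=2: m=21, d=23, a=1
  k=3: m=2, d=23, a=1
  k=4: m=21, d=4, a=11
  k=5: m=23, d=1, a=46
d=1 and a=2a₀=46 at k=5, so the next step gives (m, d) = (23, 4) again — its k=1 value — and the period has length 5.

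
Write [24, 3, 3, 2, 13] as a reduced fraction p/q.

Fold from the inside: start with 13/1.
  2 + 1/13 = 27/13
  3 + 13/27 = 94/27
  3 + 27/94 = 309/94
  24 + 94/309 = 7510/309

7510/309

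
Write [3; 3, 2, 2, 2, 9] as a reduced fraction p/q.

Using pₖ = aₖpₖ₋₁ + pₖ₋₂ and qₖ = aₖqₖ₋₁ + qₖ₋₂:
  k=0: a=3, p=3, q=1
  k=1: a=3, p=10, q=3
  k=2: a=2, p=23, q=7
  k=3: a=2, p=56, q=17
  k=4: a=2, p=135, q=41
  k=5: a=9, p=1271, q=386

1271/386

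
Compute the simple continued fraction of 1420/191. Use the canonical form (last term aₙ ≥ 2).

[7; 2, 3, 3, 8]

1420 = 7·191 + 83
191 = 2·83 + 25
83 = 3·25 + 8
25 = 3·8 + 1
8 = 8·1 + 0  (stop)
So 1420/191 = [7; 2, 3, 3, 8].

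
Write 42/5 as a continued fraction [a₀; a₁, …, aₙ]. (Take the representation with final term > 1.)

[8; 2, 2]

42 = 8×5 + 2
5 = 2×2 + 1
2 = 2×1 + 0  (stop)
So 42/5 = [8; 2, 2].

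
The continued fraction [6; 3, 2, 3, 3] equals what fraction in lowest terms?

497/79

Using pₖ = aₖpₖ₋₁ + pₖ₋₂ and qₖ = aₖqₖ₋₁ + qₖ₋₂:
  k=0: a=6, p=6, q=1
  k=1: a=3, p=19, q=3
  k=2: a=2, p=44, q=7
  k=3: a=3, p=151, q=24
  k=4: a=3, p=497, q=79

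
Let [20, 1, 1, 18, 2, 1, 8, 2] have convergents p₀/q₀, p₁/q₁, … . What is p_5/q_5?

Using pₖ = aₖpₖ₋₁ + pₖ₋₂, qₖ = aₖqₖ₋₁ + qₖ₋₂ (with p₋₁=1, p₋₂=0, q₋₁=0, q₋₂=1):
  k=0: a=20, p=20, q=1
  k=1: a=1, p=21, q=1
  k=2: a=1, p=41, q=2
  k=3: a=18, p=759, q=37
  k=4: a=2, p=1559, q=76
  k=5: a=1, p=2318, q=113

2318/113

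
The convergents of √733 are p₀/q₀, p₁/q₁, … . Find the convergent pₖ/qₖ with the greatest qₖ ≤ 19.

379/14

√733 = [27; 13, 1, 1, 13, 54, …] (period length 5).
Convergents:
  p_0/q_0 = 27/1
  p_1/q_1 = 352/13
  p_2/q_2 = 379/14
  p_3/q_3 = 731/27
q_2 = 14 ≤ 19 < 27 = q_3, so the answer is 379/14.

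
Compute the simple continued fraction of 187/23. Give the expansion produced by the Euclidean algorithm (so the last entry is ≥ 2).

187 = 8·23 + 3
23 = 7·3 + 2
3 = 1·2 + 1
2 = 2·1 + 0  (stop)
So 187/23 = [8; 7, 1, 2].

[8; 7, 1, 2]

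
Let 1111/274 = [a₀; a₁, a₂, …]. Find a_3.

1111 = 4·274 + 15   →  a_0 = 4
274 = 18·15 + 4   →  a_1 = 18
15 = 3·4 + 3   →  a_2 = 3
4 = 1·3 + 1   →  a_3 = 1

1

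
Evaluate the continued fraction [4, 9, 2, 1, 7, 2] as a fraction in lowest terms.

1881/458

Using pₖ = aₖpₖ₋₁ + pₖ₋₂ and qₖ = aₖqₖ₋₁ + qₖ₋₂:
  k=0: a=4, p=4, q=1
  k=1: a=9, p=37, q=9
  k=2: a=2, p=78, q=19
  k=3: a=1, p=115, q=28
  k=4: a=7, p=883, q=215
  k=5: a=2, p=1881, q=458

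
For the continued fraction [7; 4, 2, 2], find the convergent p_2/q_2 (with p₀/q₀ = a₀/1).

Using pₖ = aₖpₖ₋₁ + pₖ₋₂, qₖ = aₖqₖ₋₁ + qₖ₋₂ (with p₋₁=1, p₋₂=0, q₋₁=0, q₋₂=1):
  k=0: a=7, p=7, q=1
  k=1: a=4, p=29, q=4
  k=2: a=2, p=65, q=9

65/9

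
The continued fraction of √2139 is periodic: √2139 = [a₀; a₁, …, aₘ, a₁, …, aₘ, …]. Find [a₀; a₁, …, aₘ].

[46; 4, 92]

a₀ = ⌊√2139⌋ = 46.
With m₀=0, d₀=1 and mₖ₊₁ = dₖaₖ − mₖ, dₖ₊₁ = (n − mₖ₊₁²)/dₖ, aₖ₊₁ = ⌊(a₀+mₖ₊₁)/dₖ₊₁⌋:
  k=1: m=46, d=23, a=4
  k=2: m=46, d=1, a=92
d=1 and a=2a₀=92 at k=2, so the next step gives (m, d) = (46, 23) again — its k=1 value — and the period has length 2.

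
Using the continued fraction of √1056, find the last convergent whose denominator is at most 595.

8449/260

√1056 = [32; 2, 64, …] (period length 2).
Convergents:
  p_0/q_0 = 32/1
  p_1/q_1 = 65/2
  p_2/q_2 = 4192/129
  p_3/q_3 = 8449/260
  p_4/q_4 = 544928/16769
q_3 = 260 ≤ 595 < 16769 = q_4, so the answer is 8449/260.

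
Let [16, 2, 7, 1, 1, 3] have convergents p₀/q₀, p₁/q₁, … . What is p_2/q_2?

Using pₖ = aₖpₖ₋₁ + pₖ₋₂, qₖ = aₖqₖ₋₁ + qₖ₋₂ (with p₋₁=1, p₋₂=0, q₋₁=0, q₋₂=1):
  k=0: a=16, p=16, q=1
  k=1: a=2, p=33, q=2
  k=2: a=7, p=247, q=15

247/15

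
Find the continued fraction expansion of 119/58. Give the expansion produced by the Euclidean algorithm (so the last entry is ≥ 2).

119 = 2×58 + 3
58 = 19×3 + 1
3 = 3×1 + 0  (stop)
So 119/58 = [2; 19, 3].

[2; 19, 3]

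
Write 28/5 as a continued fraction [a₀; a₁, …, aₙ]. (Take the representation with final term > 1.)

[5; 1, 1, 2]

28 = 5·5 + 3
5 = 1·3 + 2
3 = 1·2 + 1
2 = 2·1 + 0  (stop)
So 28/5 = [5; 1, 1, 2].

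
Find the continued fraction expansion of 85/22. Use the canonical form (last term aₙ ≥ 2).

[3; 1, 6, 3]

85 = 3*22 + 19
22 = 1*19 + 3
19 = 6*3 + 1
3 = 3*1 + 0  (stop)
So 85/22 = [3; 1, 6, 3].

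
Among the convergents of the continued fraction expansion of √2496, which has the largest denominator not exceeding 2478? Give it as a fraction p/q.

√2496 = [49; 1, 23, 1, 98, …] (period length 4).
Convergents:
  p_0/q_0 = 49/1
  p_1/q_1 = 50/1
  p_2/q_2 = 1199/24
  p_3/q_3 = 1249/25
  p_4/q_4 = 123601/2474
  p_5/q_5 = 124850/2499
q_4 = 2474 ≤ 2478 < 2499 = q_5, so the answer is 123601/2474.

123601/2474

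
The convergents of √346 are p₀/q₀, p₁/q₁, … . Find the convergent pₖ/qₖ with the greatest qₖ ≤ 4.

56/3

√346 = [18; 1, 1, 1, 1, 36, …] (period length 5).
Convergents:
  p_0/q_0 = 18/1
  p_1/q_1 = 19/1
  p_2/q_2 = 37/2
  p_3/q_3 = 56/3
  p_4/q_4 = 93/5
q_3 = 3 ≤ 4 < 5 = q_4, so the answer is 56/3.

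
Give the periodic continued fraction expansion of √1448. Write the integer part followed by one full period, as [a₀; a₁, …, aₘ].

[38; 19, 76]

a₀ = ⌊√1448⌋ = 38.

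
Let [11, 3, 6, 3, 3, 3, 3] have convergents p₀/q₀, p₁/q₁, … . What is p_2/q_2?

215/19

Using pₖ = aₖpₖ₋₁ + pₖ₋₂, qₖ = aₖqₖ₋₁ + qₖ₋₂ (with p₋₁=1, p₋₂=0, q₋₁=0, q₋₂=1):
  k=0: a=11, p=11, q=1
  k=1: a=3, p=34, q=3
  k=2: a=6, p=215, q=19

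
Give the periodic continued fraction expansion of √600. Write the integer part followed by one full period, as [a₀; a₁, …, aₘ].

[24; 2, 48]

a₀ = ⌊√600⌋ = 24.
With m₀=0, d₀=1 and mₖ₊₁ = dₖaₖ − mₖ, dₖ₊₁ = (n − mₖ₊₁²)/dₖ, aₖ₊₁ = ⌊(a₀+mₖ₊₁)/dₖ₊₁⌋:
  k=1: m=24, d=24, a=2
  k=2: m=24, d=1, a=48
d=1 and a=2a₀=48 at k=2, so the next step gives (m, d) = (24, 24) again — its k=1 value — and the period has length 2.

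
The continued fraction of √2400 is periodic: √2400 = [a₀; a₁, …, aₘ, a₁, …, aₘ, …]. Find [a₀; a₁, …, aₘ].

[48; 1, 96]

a₀ = ⌊√2400⌋ = 48.
With m₀=0, d₀=1 and mₖ₊₁ = dₖaₖ − mₖ, dₖ₊₁ = (n − mₖ₊₁²)/dₖ, aₖ₊₁ = ⌊(a₀+mₖ₊₁)/dₖ₊₁⌋:
  k=1: m=48, d=96, a=1
  k=2: m=48, d=1, a=96
d=1 and a=2a₀=96 at k=2, so the next step gives (m, d) = (48, 96) again — its k=1 value — and the period has length 2.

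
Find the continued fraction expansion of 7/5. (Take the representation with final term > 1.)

7 = 1*5 + 2
5 = 2*2 + 1
2 = 2*1 + 0  (stop)
So 7/5 = [1; 2, 2].

[1; 2, 2]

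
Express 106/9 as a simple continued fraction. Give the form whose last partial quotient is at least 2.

106 = 11·9 + 7
9 = 1·7 + 2
7 = 3·2 + 1
2 = 2·1 + 0  (stop)
So 106/9 = [11; 1, 3, 2].

[11; 1, 3, 2]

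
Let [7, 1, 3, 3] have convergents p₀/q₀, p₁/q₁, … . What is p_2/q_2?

31/4

Using pₖ = aₖpₖ₋₁ + pₖ₋₂, qₖ = aₖqₖ₋₁ + qₖ₋₂ (with p₋₁=1, p₋₂=0, q₋₁=0, q₋₂=1):
  k=0: a=7, p=7, q=1
  k=1: a=1, p=8, q=1
  k=2: a=3, p=31, q=4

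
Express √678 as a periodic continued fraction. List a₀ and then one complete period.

[26; 26, 52]

a₀ = ⌊√678⌋ = 26.
With m₀=0, d₀=1 and mₖ₊₁ = dₖaₖ − mₖ, dₖ₊₁ = (n − mₖ₊₁²)/dₖ, aₖ₊₁ = ⌊(a₀+mₖ₊₁)/dₖ₊₁⌋:
  k=1: m=26, d=2, a=26
  k=2: m=26, d=1, a=52
d=1 and a=2a₀=52 at k=2, so the next step gives (m, d) = (26, 2) again — its k=1 value — and the period has length 2.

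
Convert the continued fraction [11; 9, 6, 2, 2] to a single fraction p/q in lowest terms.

3255/293

Using pₖ = aₖpₖ₋₁ + pₖ₋₂ and qₖ = aₖqₖ₋₁ + qₖ₋₂:
  k=0: a=11, p=11, q=1
  k=1: a=9, p=100, q=9
  k=2: a=6, p=611, q=55
  k=3: a=2, p=1322, q=119
  k=4: a=2, p=3255, q=293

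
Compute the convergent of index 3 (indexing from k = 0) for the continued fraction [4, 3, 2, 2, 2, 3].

Using pₖ = aₖpₖ₋₁ + pₖ₋₂, qₖ = aₖqₖ₋₁ + qₖ₋₂ (with p₋₁=1, p₋₂=0, q₋₁=0, q₋₂=1):
  k=0: a=4, p=4, q=1
  k=1: a=3, p=13, q=3
  k=2: a=2, p=30, q=7
  k=3: a=2, p=73, q=17

73/17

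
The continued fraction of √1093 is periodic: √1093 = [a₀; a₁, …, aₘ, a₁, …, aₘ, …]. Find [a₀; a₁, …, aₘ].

[33; 16, 1, 1, 16, 66]

a₀ = ⌊√1093⌋ = 33.
With m₀=0, d₀=1 and mₖ₊₁ = dₖaₖ − mₖ, dₖ₊₁ = (n − mₖ₊₁²)/dₖ, aₖ₊₁ = ⌊(a₀+mₖ₊₁)/dₖ₊₁⌋:
  k=1: m=33, d=4, a=16
  k=2: m=31, d=33, a=1
  k=3: m=2, d=33, a=1
  k=4: m=31, d=4, a=16
  k=5: m=33, d=1, a=66
d=1 and a=2a₀=66 at k=5, so the next step gives (m, d) = (33, 4) again — its k=1 value — and the period has length 5.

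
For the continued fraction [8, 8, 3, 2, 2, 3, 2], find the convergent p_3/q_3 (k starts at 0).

Using pₖ = aₖpₖ₋₁ + pₖ₋₂, qₖ = aₖqₖ₋₁ + qₖ₋₂ (with p₋₁=1, p₋₂=0, q₋₁=0, q₋₂=1):
  k=0: a=8, p=8, q=1
  k=1: a=8, p=65, q=8
  k=2: a=3, p=203, q=25
  k=3: a=2, p=471, q=58

471/58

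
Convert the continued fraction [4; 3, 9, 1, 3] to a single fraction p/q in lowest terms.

523/121

Using pₖ = aₖpₖ₋₁ + pₖ₋₂ and qₖ = aₖqₖ₋₁ + qₖ₋₂:
  k=0: a=4, p=4, q=1
  k=1: a=3, p=13, q=3
  k=2: a=9, p=121, q=28
  k=3: a=1, p=134, q=31
  k=4: a=3, p=523, q=121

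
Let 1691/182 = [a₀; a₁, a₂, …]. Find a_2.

1691 = 9·182 + 53   →  a_0 = 9
182 = 3·53 + 23   →  a_1 = 3
53 = 2·23 + 7   →  a_2 = 2

2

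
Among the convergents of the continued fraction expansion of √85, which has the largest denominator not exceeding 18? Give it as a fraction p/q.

83/9

√85 = [9; 4, 1, 1, 4, 18, …] (period length 5).
Convergents:
  p_0/q_0 = 9/1
  p_1/q_1 = 37/4
  p_2/q_2 = 46/5
  p_3/q_3 = 83/9
  p_4/q_4 = 378/41
q_3 = 9 ≤ 18 < 41 = q_4, so the answer is 83/9.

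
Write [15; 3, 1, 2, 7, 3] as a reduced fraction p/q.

3879/254

Fold from the inside: start with 3/1.
  7 + 1/3 = 22/3
  2 + 3/22 = 47/22
  1 + 22/47 = 69/47
  3 + 47/69 = 254/69
  15 + 69/254 = 3879/254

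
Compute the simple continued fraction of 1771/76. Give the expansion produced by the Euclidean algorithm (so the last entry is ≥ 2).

[23; 3, 3, 3, 2]

1771 = 23*76 + 23
76 = 3*23 + 7
23 = 3*7 + 2
7 = 3*2 + 1
2 = 2*1 + 0  (stop)
So 1771/76 = [23; 3, 3, 3, 2].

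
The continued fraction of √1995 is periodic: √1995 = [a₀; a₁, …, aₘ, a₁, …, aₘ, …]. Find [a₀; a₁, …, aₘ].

[44; 1, 1, 1, 88]

a₀ = ⌊√1995⌋ = 44.
With m₀=0, d₀=1 and mₖ₊₁ = dₖaₖ − mₖ, dₖ₊₁ = (n − mₖ₊₁²)/dₖ, aₖ₊₁ = ⌊(a₀+mₖ₊₁)/dₖ₊₁⌋:
  k=1: m=44, d=59, a=1
  k=2: m=15, d=30, a=1
  k=3: m=15, d=59, a=1
  k=4: m=44, d=1, a=88
d=1 and a=2a₀=88 at k=4, so the next step gives (m, d) = (44, 59) again — its k=1 value — and the period has length 4.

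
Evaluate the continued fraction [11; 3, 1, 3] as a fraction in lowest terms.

Fold from the inside: start with 3/1.
  1 + 1/3 = 4/3
  3 + 3/4 = 15/4
  11 + 4/15 = 169/15

169/15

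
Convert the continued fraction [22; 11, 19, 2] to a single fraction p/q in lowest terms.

Fold from the inside: start with 2/1.
  19 + 1/2 = 39/2
  11 + 2/39 = 431/39
  22 + 39/431 = 9521/431

9521/431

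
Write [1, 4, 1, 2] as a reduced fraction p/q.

17/14

Using pₖ = aₖpₖ₋₁ + pₖ₋₂ and qₖ = aₖqₖ₋₁ + qₖ₋₂:
  k=0: a=1, p=1, q=1
  k=1: a=4, p=5, q=4
  k=2: a=1, p=6, q=5
  k=3: a=2, p=17, q=14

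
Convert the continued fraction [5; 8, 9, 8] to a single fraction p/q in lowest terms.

3033/592

Fold from the inside: start with 8/1.
  9 + 1/8 = 73/8
  8 + 8/73 = 592/73
  5 + 73/592 = 3033/592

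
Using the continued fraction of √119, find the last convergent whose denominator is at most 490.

2629/241

√119 = [10; 1, 9, 1, 20, …] (period length 4).
Convergents:
  p_0/q_0 = 10/1
  p_1/q_1 = 11/1
  p_2/q_2 = 109/10
  p_3/q_3 = 120/11
  p_4/q_4 = 2509/230
  p_5/q_5 = 2629/241
  p_6/q_6 = 26170/2399
q_5 = 241 ≤ 490 < 2399 = q_6, so the answer is 2629/241.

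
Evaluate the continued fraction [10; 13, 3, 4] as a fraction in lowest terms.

Using pₖ = aₖpₖ₋₁ + pₖ₋₂ and qₖ = aₖqₖ₋₁ + qₖ₋₂:
  k=0: a=10, p=10, q=1
  k=1: a=13, p=131, q=13
  k=2: a=3, p=403, q=40
  k=3: a=4, p=1743, q=173

1743/173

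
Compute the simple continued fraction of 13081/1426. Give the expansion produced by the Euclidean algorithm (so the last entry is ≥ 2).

[9; 5, 1, 3, 2, 2, 3, 3]

13081 = 9×1426 + 247
1426 = 5×247 + 191
247 = 1×191 + 56
191 = 3×56 + 23
56 = 2×23 + 10
23 = 2×10 + 3
10 = 3×3 + 1
3 = 3×1 + 0  (stop)
So 13081/1426 = [9; 5, 1, 3, 2, 2, 3, 3].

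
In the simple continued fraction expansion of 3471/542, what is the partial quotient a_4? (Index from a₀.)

2

3471 = 6·542 + 219   →  a_0 = 6
542 = 2·219 + 104   →  a_1 = 2
219 = 2·104 + 11   →  a_2 = 2
104 = 9·11 + 5   →  a_3 = 9
11 = 2·5 + 1   →  a_4 = 2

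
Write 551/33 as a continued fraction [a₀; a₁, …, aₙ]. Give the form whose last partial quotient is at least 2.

551 = 16×33 + 23
33 = 1×23 + 10
23 = 2×10 + 3
10 = 3×3 + 1
3 = 3×1 + 0  (stop)
So 551/33 = [16; 1, 2, 3, 3].

[16; 1, 2, 3, 3]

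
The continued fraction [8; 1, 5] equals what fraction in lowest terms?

53/6

Using pₖ = aₖpₖ₋₁ + pₖ₋₂ and qₖ = aₖqₖ₋₁ + qₖ₋₂:
  k=0: a=8, p=8, q=1
  k=1: a=1, p=9, q=1
  k=2: a=5, p=53, q=6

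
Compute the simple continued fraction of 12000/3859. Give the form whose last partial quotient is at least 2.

[3; 9, 8, 7, 2, 3]

12000 = 3·3859 + 423
3859 = 9·423 + 52
423 = 8·52 + 7
52 = 7·7 + 3
7 = 2·3 + 1
3 = 3·1 + 0  (stop)
So 12000/3859 = [3; 9, 8, 7, 2, 3].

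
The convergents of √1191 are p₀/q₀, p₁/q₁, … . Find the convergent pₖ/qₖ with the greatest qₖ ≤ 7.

69/2

√1191 = [34; 1, 1, 22, 1, 1, 68, …] (period length 6).
Convergents:
  p_0/q_0 = 34/1
  p_1/q_1 = 35/1
  p_2/q_2 = 69/2
  p_3/q_3 = 1553/45
q_2 = 2 ≤ 7 < 45 = q_3, so the answer is 69/2.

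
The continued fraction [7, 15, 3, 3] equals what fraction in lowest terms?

1081/153

Fold from the inside: start with 3/1.
  3 + 1/3 = 10/3
  15 + 3/10 = 153/10
  7 + 10/153 = 1081/153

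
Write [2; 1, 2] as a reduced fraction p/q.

8/3

Using pₖ = aₖpₖ₋₁ + pₖ₋₂ and qₖ = aₖqₖ₋₁ + qₖ₋₂:
  k=0: a=2, p=2, q=1
  k=1: a=1, p=3, q=1
  k=2: a=2, p=8, q=3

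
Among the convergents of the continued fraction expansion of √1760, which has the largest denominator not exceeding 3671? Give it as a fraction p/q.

√1760 = [41; 1, 19, 1, 82, …] (period length 4).
Convergents:
  p_0/q_0 = 41/1
  p_1/q_1 = 42/1
  p_2/q_2 = 839/20
  p_3/q_3 = 881/21
  p_4/q_4 = 73081/1742
  p_5/q_5 = 73962/1763
  p_6/q_6 = 1478359/35239
q_5 = 1763 ≤ 3671 < 35239 = q_6, so the answer is 73962/1763.

73962/1763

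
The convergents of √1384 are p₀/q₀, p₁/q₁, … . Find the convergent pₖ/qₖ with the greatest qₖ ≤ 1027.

√1384 = [37; 4, 1, 17, 1, 4, 74, …] (period length 6).
Convergents:
  p_0/q_0 = 37/1
  p_1/q_1 = 149/4
  p_2/q_2 = 186/5
  p_3/q_3 = 3311/89
  p_4/q_4 = 3497/94
  p_5/q_5 = 17299/465
  p_6/q_6 = 1283623/34504
q_5 = 465 ≤ 1027 < 34504 = q_6, so the answer is 17299/465.

17299/465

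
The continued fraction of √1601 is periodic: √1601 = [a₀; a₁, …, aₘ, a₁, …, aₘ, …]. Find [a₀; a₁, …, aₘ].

[40; 80]

a₀ = ⌊√1601⌋ = 40.
With m₀=0, d₀=1 and mₖ₊₁ = dₖaₖ − mₖ, dₖ₊₁ = (n − mₖ₊₁²)/dₖ, aₖ₊₁ = ⌊(a₀+mₖ₊₁)/dₖ₊₁⌋:
  k=1: m=40, d=1, a=80
d=1 and a=2a₀=80 at k=1, so the next step gives (m, d) = (40, 1) again — its k=1 value — and the period has length 1.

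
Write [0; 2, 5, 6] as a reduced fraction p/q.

31/68

Using pₖ = aₖpₖ₋₁ + pₖ₋₂ and qₖ = aₖqₖ₋₁ + qₖ₋₂:
  k=0: a=0, p=0, q=1
  k=1: a=2, p=1, q=2
  k=2: a=5, p=5, q=11
  k=3: a=6, p=31, q=68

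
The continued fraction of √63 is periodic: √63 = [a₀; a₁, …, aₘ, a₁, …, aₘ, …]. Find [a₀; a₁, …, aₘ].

a₀ = ⌊√63⌋ = 7.

[7; 1, 14]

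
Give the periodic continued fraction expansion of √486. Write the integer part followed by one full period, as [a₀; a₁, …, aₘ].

[22; 22, 44]

a₀ = ⌊√486⌋ = 22.
With m₀=0, d₀=1 and mₖ₊₁ = dₖaₖ − mₖ, dₖ₊₁ = (n − mₖ₊₁²)/dₖ, aₖ₊₁ = ⌊(a₀+mₖ₊₁)/dₖ₊₁⌋:
  k=1: m=22, d=2, a=22
  k=2: m=22, d=1, a=44
d=1 and a=2a₀=44 at k=2, so the next step gives (m, d) = (22, 2) again — its k=1 value — and the period has length 2.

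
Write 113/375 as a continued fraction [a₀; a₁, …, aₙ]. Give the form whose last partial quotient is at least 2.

[0; 3, 3, 7, 5]

113 = 0·375 + 113
375 = 3·113 + 36
113 = 3·36 + 5
36 = 7·5 + 1
5 = 5·1 + 0  (stop)
So 113/375 = [0; 3, 3, 7, 5].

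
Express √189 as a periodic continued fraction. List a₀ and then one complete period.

[13; 1, 2, 1, 26]

a₀ = ⌊√189⌋ = 13.
With m₀=0, d₀=1 and mₖ₊₁ = dₖaₖ − mₖ, dₖ₊₁ = (n − mₖ₊₁²)/dₖ, aₖ₊₁ = ⌊(a₀+mₖ₊₁)/dₖ₊₁⌋:
  k=1: m=13, d=20, a=1
  k=2: m=7, d=7, a=2
  k=3: m=7, d=20, a=1
  k=4: m=13, d=1, a=26
d=1 and a=2a₀=26 at k=4, so the next step gives (m, d) = (13, 20) again — its k=1 value — and the period has length 4.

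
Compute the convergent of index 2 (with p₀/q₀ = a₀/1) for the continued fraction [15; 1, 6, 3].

111/7

Using pₖ = aₖpₖ₋₁ + pₖ₋₂, qₖ = aₖqₖ₋₁ + qₖ₋₂ (with p₋₁=1, p₋₂=0, q₋₁=0, q₋₂=1):
  k=0: a=15, p=15, q=1
  k=1: a=1, p=16, q=1
  k=2: a=6, p=111, q=7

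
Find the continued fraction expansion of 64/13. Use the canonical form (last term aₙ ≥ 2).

64 = 4*13 + 12
13 = 1*12 + 1
12 = 12*1 + 0  (stop)
So 64/13 = [4; 1, 12].

[4; 1, 12]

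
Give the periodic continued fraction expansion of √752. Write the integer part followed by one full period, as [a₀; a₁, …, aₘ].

[27; 2, 2, 1, 2, 1, 2, 2, 54]

a₀ = ⌊√752⌋ = 27.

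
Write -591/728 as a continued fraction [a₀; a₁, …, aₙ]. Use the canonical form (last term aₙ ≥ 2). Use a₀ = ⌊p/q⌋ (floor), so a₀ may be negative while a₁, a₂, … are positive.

-591 = -1×728 + 137
728 = 5×137 + 43
137 = 3×43 + 8
43 = 5×8 + 3
8 = 2×3 + 2
3 = 1×2 + 1
2 = 2×1 + 0  (stop)
So -591/728 = [-1; 5, 3, 5, 2, 1, 2].

[-1; 5, 3, 5, 2, 1, 2]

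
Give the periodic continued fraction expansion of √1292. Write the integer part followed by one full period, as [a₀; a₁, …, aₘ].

a₀ = ⌊√1292⌋ = 35.
With m₀=0, d₀=1 and mₖ₊₁ = dₖaₖ − mₖ, dₖ₊₁ = (n − mₖ₊₁²)/dₖ, aₖ₊₁ = ⌊(a₀+mₖ₊₁)/dₖ₊₁⌋:
  k=1: m=35, d=67, a=1
  k=2: m=32, d=4, a=16
  k=3: m=32, d=67, a=1
  k=4: m=35, d=1, a=70
d=1 and a=2a₀=70 at k=4, so the next step gives (m, d) = (35, 67) again — its k=1 value — and the period has length 4.

[35; 1, 16, 1, 70]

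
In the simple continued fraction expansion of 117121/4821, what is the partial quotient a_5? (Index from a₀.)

117121 = 24·4821 + 1417   →  a_0 = 24
4821 = 3·1417 + 570   →  a_1 = 3
1417 = 2·570 + 277   →  a_2 = 2
570 = 2·277 + 16   →  a_3 = 2
277 = 17·16 + 5   →  a_4 = 17
16 = 3·5 + 1   →  a_5 = 3

3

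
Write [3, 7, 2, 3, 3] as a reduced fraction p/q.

536/171

Using pₖ = aₖpₖ₋₁ + pₖ₋₂ and qₖ = aₖqₖ₋₁ + qₖ₋₂:
  k=0: a=3, p=3, q=1
  k=1: a=7, p=22, q=7
  k=2: a=2, p=47, q=15
  k=3: a=3, p=163, q=52
  k=4: a=3, p=536, q=171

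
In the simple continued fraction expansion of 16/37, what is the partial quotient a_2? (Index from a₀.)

3

16 = 0·37 + 16   →  a_0 = 0
37 = 2·16 + 5   →  a_1 = 2
16 = 3·5 + 1   →  a_2 = 3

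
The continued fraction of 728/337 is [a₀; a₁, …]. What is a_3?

728 = 2·337 + 54   →  a_0 = 2
337 = 6·54 + 13   →  a_1 = 6
54 = 4·13 + 2   →  a_2 = 4
13 = 6·2 + 1   →  a_3 = 6

6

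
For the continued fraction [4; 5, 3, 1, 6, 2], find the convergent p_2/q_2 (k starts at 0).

67/16

Using pₖ = aₖpₖ₋₁ + pₖ₋₂, qₖ = aₖqₖ₋₁ + qₖ₋₂ (with p₋₁=1, p₋₂=0, q₋₁=0, q₋₂=1):
  k=0: a=4, p=4, q=1
  k=1: a=5, p=21, q=5
  k=2: a=3, p=67, q=16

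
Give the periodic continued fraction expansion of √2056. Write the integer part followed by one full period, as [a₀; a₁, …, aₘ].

a₀ = ⌊√2056⌋ = 45.
With m₀=0, d₀=1 and mₖ₊₁ = dₖaₖ − mₖ, dₖ₊₁ = (n − mₖ₊₁²)/dₖ, aₖ₊₁ = ⌊(a₀+mₖ₊₁)/dₖ₊₁⌋:
  k=1: m=45, d=31, a=2
  k=2: m=17, d=57, a=1
  k=3: m=40, d=8, a=10
  k=4: m=40, d=57, a=1
  k=5: m=17, d=31, a=2
  k=6: m=45, d=1, a=90
d=1 and a=2a₀=90 at k=6, so the next step gives (m, d) = (45, 31) again — its k=1 value — and the period has length 6.

[45; 2, 1, 10, 1, 2, 90]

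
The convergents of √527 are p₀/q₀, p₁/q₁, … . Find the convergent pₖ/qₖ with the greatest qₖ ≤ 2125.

24265/1057

√527 = [22; 1, 21, 1, 44, …] (period length 4).
Convergents:
  p_0/q_0 = 22/1
  p_1/q_1 = 23/1
  p_2/q_2 = 505/22
  p_3/q_3 = 528/23
  p_4/q_4 = 23737/1034
  p_5/q_5 = 24265/1057
  p_6/q_6 = 533302/23231
q_5 = 1057 ≤ 2125 < 23231 = q_6, so the answer is 24265/1057.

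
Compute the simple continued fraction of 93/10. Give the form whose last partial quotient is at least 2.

[9; 3, 3]

93 = 9×10 + 3
10 = 3×3 + 1
3 = 3×1 + 0  (stop)
So 93/10 = [9; 3, 3].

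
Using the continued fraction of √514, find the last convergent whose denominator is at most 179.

√514 = [22; 1, 2, 22, 2, 1, 44, …] (period length 6).
Convergents:
  p_0/q_0 = 22/1
  p_1/q_1 = 23/1
  p_2/q_2 = 68/3
  p_3/q_3 = 1519/67
  p_4/q_4 = 3106/137
  p_5/q_5 = 4625/204
q_4 = 137 ≤ 179 < 204 = q_5, so the answer is 3106/137.

3106/137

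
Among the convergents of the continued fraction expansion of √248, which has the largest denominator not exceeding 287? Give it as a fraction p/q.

2000/127

√248 = [15; 1, 2, 1, 30, …] (period length 4).
Convergents:
  p_0/q_0 = 15/1
  p_1/q_1 = 16/1
  p_2/q_2 = 47/3
  p_3/q_3 = 63/4
  p_4/q_4 = 1937/123
  p_5/q_5 = 2000/127
  p_6/q_6 = 5937/377
q_5 = 127 ≤ 287 < 377 = q_6, so the answer is 2000/127.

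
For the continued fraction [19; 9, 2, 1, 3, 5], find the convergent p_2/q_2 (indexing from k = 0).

363/19

Using pₖ = aₖpₖ₋₁ + pₖ₋₂, qₖ = aₖqₖ₋₁ + qₖ₋₂ (with p₋₁=1, p₋₂=0, q₋₁=0, q₋₂=1):
  k=0: a=19, p=19, q=1
  k=1: a=9, p=172, q=9
  k=2: a=2, p=363, q=19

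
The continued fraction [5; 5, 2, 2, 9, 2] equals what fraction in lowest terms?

2774/535

Fold from the inside: start with 2/1.
  9 + 1/2 = 19/2
  2 + 2/19 = 40/19
  2 + 19/40 = 99/40
  5 + 40/99 = 535/99
  5 + 99/535 = 2774/535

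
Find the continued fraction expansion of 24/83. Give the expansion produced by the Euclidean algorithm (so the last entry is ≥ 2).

[0; 3, 2, 5, 2]

24 = 0·83 + 24
83 = 3·24 + 11
24 = 2·11 + 2
11 = 5·2 + 1
2 = 2·1 + 0  (stop)
So 24/83 = [0; 3, 2, 5, 2].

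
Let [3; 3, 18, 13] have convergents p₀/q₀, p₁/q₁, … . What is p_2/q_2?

183/55

Using pₖ = aₖpₖ₋₁ + pₖ₋₂, qₖ = aₖqₖ₋₁ + qₖ₋₂ (with p₋₁=1, p₋₂=0, q₋₁=0, q₋₂=1):
  k=0: a=3, p=3, q=1
  k=1: a=3, p=10, q=3
  k=2: a=18, p=183, q=55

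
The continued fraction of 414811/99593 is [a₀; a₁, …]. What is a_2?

414811 = 4·99593 + 16439   →  a_0 = 4
99593 = 6·16439 + 959   →  a_1 = 6
16439 = 17·959 + 136   →  a_2 = 17

17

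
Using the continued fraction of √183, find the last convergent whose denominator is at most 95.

487/36

√183 = [13; 1, 1, 8, 1, 1, 26, …] (period length 6).
Convergents:
  p_0/q_0 = 13/1
  p_1/q_1 = 14/1
  p_2/q_2 = 27/2
  p_3/q_3 = 230/17
  p_4/q_4 = 257/19
  p_5/q_5 = 487/36
  p_6/q_6 = 12919/955
q_5 = 36 ≤ 95 < 955 = q_6, so the answer is 487/36.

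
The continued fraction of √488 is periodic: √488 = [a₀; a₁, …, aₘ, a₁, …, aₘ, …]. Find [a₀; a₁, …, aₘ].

a₀ = ⌊√488⌋ = 22.
With m₀=0, d₀=1 and mₖ₊₁ = dₖaₖ − mₖ, dₖ₊₁ = (n − mₖ₊₁²)/dₖ, aₖ₊₁ = ⌊(a₀+mₖ₊₁)/dₖ₊₁⌋:
  k=1: m=22, d=4, a=11
  k=2: m=22, d=1, a=44
d=1 and a=2a₀=44 at k=2, so the next step gives (m, d) = (22, 4) again — its k=1 value — and the period has length 2.

[22; 11, 44]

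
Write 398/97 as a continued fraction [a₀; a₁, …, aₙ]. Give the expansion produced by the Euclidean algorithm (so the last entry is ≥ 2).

[4; 9, 1, 2, 3]

398 = 4·97 + 10
97 = 9·10 + 7
10 = 1·7 + 3
7 = 2·3 + 1
3 = 3·1 + 0  (stop)
So 398/97 = [4; 9, 1, 2, 3].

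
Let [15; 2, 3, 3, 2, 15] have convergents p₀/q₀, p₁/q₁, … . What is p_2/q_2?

Using pₖ = aₖpₖ₋₁ + pₖ₋₂, qₖ = aₖqₖ₋₁ + qₖ₋₂ (with p₋₁=1, p₋₂=0, q₋₁=0, q₋₂=1):
  k=0: a=15, p=15, q=1
  k=1: a=2, p=31, q=2
  k=2: a=3, p=108, q=7

108/7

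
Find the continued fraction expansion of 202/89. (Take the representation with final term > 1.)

[2; 3, 1, 2, 2, 3]

202 = 2×89 + 24
89 = 3×24 + 17
24 = 1×17 + 7
17 = 2×7 + 3
7 = 2×3 + 1
3 = 3×1 + 0  (stop)
So 202/89 = [2; 3, 1, 2, 2, 3].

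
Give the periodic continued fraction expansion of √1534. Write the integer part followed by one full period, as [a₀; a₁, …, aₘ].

[39; 6, 78]

a₀ = ⌊√1534⌋ = 39.
With m₀=0, d₀=1 and mₖ₊₁ = dₖaₖ − mₖ, dₖ₊₁ = (n − mₖ₊₁²)/dₖ, aₖ₊₁ = ⌊(a₀+mₖ₊₁)/dₖ₊₁⌋:
  k=1: m=39, d=13, a=6
  k=2: m=39, d=1, a=78
d=1 and a=2a₀=78 at k=2, so the next step gives (m, d) = (39, 13) again — its k=1 value — and the period has length 2.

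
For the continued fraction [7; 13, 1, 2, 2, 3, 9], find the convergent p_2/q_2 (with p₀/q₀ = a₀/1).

99/14

Using pₖ = aₖpₖ₋₁ + pₖ₋₂, qₖ = aₖqₖ₋₁ + qₖ₋₂ (with p₋₁=1, p₋₂=0, q₋₁=0, q₋₂=1):
  k=0: a=7, p=7, q=1
  k=1: a=13, p=92, q=13
  k=2: a=1, p=99, q=14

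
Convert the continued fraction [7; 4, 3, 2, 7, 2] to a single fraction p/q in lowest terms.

3443/476

Fold from the inside: start with 2/1.
  7 + 1/2 = 15/2
  2 + 2/15 = 32/15
  3 + 15/32 = 111/32
  4 + 32/111 = 476/111
  7 + 111/476 = 3443/476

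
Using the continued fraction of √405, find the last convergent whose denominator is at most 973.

√405 = [20; 8, 40, …] (period length 2).
Convergents:
  p_0/q_0 = 20/1
  p_1/q_1 = 161/8
  p_2/q_2 = 6460/321
  p_3/q_3 = 51841/2576
q_2 = 321 ≤ 973 < 2576 = q_3, so the answer is 6460/321.

6460/321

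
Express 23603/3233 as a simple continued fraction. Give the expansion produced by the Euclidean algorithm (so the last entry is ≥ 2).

[7; 3, 3, 15, 10, 2]

23603 = 7*3233 + 972
3233 = 3*972 + 317
972 = 3*317 + 21
317 = 15*21 + 2
21 = 10*2 + 1
2 = 2*1 + 0  (stop)
So 23603/3233 = [7; 3, 3, 15, 10, 2].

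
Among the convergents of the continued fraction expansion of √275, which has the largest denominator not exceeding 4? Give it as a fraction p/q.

33/2

√275 = [16; 1, 1, 2, 1, 1, 32, …] (period length 6).
Convergents:
  p_0/q_0 = 16/1
  p_1/q_1 = 17/1
  p_2/q_2 = 33/2
  p_3/q_3 = 83/5
q_2 = 2 ≤ 4 < 5 = q_3, so the answer is 33/2.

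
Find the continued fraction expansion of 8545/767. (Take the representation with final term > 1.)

8545 = 11*767 + 108
767 = 7*108 + 11
108 = 9*11 + 9
11 = 1*9 + 2
9 = 4*2 + 1
2 = 2*1 + 0  (stop)
So 8545/767 = [11; 7, 9, 1, 4, 2].

[11; 7, 9, 1, 4, 2]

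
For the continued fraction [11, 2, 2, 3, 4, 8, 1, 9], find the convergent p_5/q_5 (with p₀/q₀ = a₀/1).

Using pₖ = aₖpₖ₋₁ + pₖ₋₂, qₖ = aₖqₖ₋₁ + qₖ₋₂ (with p₋₁=1, p₋₂=0, q₋₁=0, q₋₂=1):
  k=0: a=11, p=11, q=1
  k=1: a=2, p=23, q=2
  k=2: a=2, p=57, q=5
  k=3: a=3, p=194, q=17
  k=4: a=4, p=833, q=73
  k=5: a=8, p=6858, q=601

6858/601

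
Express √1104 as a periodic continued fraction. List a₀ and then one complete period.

[33; 4, 2, 2, 2, 4, 66]

a₀ = ⌊√1104⌋ = 33.
With m₀=0, d₀=1 and mₖ₊₁ = dₖaₖ − mₖ, dₖ₊₁ = (n − mₖ₊₁²)/dₖ, aₖ₊₁ = ⌊(a₀+mₖ₊₁)/dₖ₊₁⌋:
  k=1: m=33, d=15, a=4
  k=2: m=27, d=25, a=2
  k=3: m=23, d=23, a=2
  k=4: m=23, d=25, a=2
  k=5: m=27, d=15, a=4
  k=6: m=33, d=1, a=66
d=1 and a=2a₀=66 at k=6, so the next step gives (m, d) = (33, 15) again — its k=1 value — and the period has length 6.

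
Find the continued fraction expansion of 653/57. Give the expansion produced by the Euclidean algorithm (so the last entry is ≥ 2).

[11; 2, 5, 5]

653 = 11*57 + 26
57 = 2*26 + 5
26 = 5*5 + 1
5 = 5*1 + 0  (stop)
So 653/57 = [11; 2, 5, 5].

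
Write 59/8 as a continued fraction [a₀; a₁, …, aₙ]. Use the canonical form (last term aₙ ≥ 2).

[7; 2, 1, 2]

59 = 7·8 + 3
8 = 2·3 + 2
3 = 1·2 + 1
2 = 2·1 + 0  (stop)
So 59/8 = [7; 2, 1, 2].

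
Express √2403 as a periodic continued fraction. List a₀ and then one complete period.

[49; 49, 98]

a₀ = ⌊√2403⌋ = 49.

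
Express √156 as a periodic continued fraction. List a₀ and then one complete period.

[12; 2, 24]

a₀ = ⌊√156⌋ = 12.
With m₀=0, d₀=1 and mₖ₊₁ = dₖaₖ − mₖ, dₖ₊₁ = (n − mₖ₊₁²)/dₖ, aₖ₊₁ = ⌊(a₀+mₖ₊₁)/dₖ₊₁⌋:
  k=1: m=12, d=12, a=2
  k=2: m=12, d=1, a=24
d=1 and a=2a₀=24 at k=2, so the next step gives (m, d) = (12, 12) again — its k=1 value — and the period has length 2.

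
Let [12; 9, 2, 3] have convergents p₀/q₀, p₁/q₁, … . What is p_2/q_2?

230/19

Using pₖ = aₖpₖ₋₁ + pₖ₋₂, qₖ = aₖqₖ₋₁ + qₖ₋₂ (with p₋₁=1, p₋₂=0, q₋₁=0, q₋₂=1):
  k=0: a=12, p=12, q=1
  k=1: a=9, p=109, q=9
  k=2: a=2, p=230, q=19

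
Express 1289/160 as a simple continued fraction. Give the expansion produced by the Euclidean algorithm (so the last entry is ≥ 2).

1289 = 8*160 + 9
160 = 17*9 + 7
9 = 1*7 + 2
7 = 3*2 + 1
2 = 2*1 + 0  (stop)
So 1289/160 = [8; 17, 1, 3, 2].

[8; 17, 1, 3, 2]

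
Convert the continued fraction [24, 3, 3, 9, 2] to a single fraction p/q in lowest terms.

Using pₖ = aₖpₖ₋₁ + pₖ₋₂ and qₖ = aₖqₖ₋₁ + qₖ₋₂:
  k=0: a=24, p=24, q=1
  k=1: a=3, p=73, q=3
  k=2: a=3, p=243, q=10
  k=3: a=9, p=2260, q=93
  k=4: a=2, p=4763, q=196

4763/196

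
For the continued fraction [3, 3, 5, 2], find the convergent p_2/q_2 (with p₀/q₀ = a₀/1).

Using pₖ = aₖpₖ₋₁ + pₖ₋₂, qₖ = aₖqₖ₋₁ + qₖ₋₂ (with p₋₁=1, p₋₂=0, q₋₁=0, q₋₂=1):
  k=0: a=3, p=3, q=1
  k=1: a=3, p=10, q=3
  k=2: a=5, p=53, q=16

53/16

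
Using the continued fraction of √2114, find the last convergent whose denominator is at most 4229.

√2114 = [45; 1, 44, 1, 90, …] (period length 4).
Convergents:
  p_0/q_0 = 45/1
  p_1/q_1 = 46/1
  p_2/q_2 = 2069/45
  p_3/q_3 = 2115/46
  p_4/q_4 = 192419/4185
  p_5/q_5 = 194534/4231
q_4 = 4185 ≤ 4229 < 4231 = q_5, so the answer is 192419/4185.

192419/4185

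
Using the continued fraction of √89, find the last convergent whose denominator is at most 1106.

9217/977

√89 = [9; 2, 3, 3, 2, 18, …] (period length 5).
Convergents:
  p_0/q_0 = 9/1
  p_1/q_1 = 19/2
  p_2/q_2 = 66/7
  p_3/q_3 = 217/23
  p_4/q_4 = 500/53
  p_5/q_5 = 9217/977
  p_6/q_6 = 18934/2007
q_5 = 977 ≤ 1106 < 2007 = q_6, so the answer is 9217/977.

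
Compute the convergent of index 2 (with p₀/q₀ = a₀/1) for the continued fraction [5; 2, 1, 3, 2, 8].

Using pₖ = aₖpₖ₋₁ + pₖ₋₂, qₖ = aₖqₖ₋₁ + qₖ₋₂ (with p₋₁=1, p₋₂=0, q₋₁=0, q₋₂=1):
  k=0: a=5, p=5, q=1
  k=1: a=2, p=11, q=2
  k=2: a=1, p=16, q=3

16/3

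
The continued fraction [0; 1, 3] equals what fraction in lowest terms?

3/4

Using pₖ = aₖpₖ₋₁ + pₖ₋₂ and qₖ = aₖqₖ₋₁ + qₖ₋₂:
  k=0: a=0, p=0, q=1
  k=1: a=1, p=1, q=1
  k=2: a=3, p=3, q=4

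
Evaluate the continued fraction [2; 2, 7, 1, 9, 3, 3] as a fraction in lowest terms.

4276/1731

Using pₖ = aₖpₖ₋₁ + pₖ₋₂ and qₖ = aₖqₖ₋₁ + qₖ₋₂:
  k=0: a=2, p=2, q=1
  k=1: a=2, p=5, q=2
  k=2: a=7, p=37, q=15
  k=3: a=1, p=42, q=17
  k=4: a=9, p=415, q=168
  k=5: a=3, p=1287, q=521
  k=6: a=3, p=4276, q=1731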